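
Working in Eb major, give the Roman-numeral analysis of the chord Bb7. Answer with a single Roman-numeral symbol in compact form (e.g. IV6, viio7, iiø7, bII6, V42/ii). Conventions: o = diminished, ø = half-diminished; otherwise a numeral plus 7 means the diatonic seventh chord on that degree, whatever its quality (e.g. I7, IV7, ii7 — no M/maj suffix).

V7

The pitches Bb-D-F-Ab form a dominant seventh chord rooted on Bb.
Bb is scale degree 5 in Eb major, and a dominant seventh chord on that degree is written V7.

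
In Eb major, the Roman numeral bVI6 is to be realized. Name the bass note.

Eb

bVI in Eb major has root Cb; the chord is Cb-Eb-Gb.
The figure 6 means first inversion — the third is in the bass.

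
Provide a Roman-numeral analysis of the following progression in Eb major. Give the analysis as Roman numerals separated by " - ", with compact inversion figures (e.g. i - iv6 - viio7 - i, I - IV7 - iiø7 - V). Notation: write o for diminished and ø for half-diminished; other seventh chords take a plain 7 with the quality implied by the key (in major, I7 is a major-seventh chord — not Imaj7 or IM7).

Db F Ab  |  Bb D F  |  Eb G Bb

bVII - V - I

Db-F-Ab: Db with this quality isn't in the key; it's bVII, borrowed from the parallel minor.
Bb-D-F: major triad on Bb = scale degree 5 → V.
Eb-G-Bb: root Eb is the tonic; major triad there is I.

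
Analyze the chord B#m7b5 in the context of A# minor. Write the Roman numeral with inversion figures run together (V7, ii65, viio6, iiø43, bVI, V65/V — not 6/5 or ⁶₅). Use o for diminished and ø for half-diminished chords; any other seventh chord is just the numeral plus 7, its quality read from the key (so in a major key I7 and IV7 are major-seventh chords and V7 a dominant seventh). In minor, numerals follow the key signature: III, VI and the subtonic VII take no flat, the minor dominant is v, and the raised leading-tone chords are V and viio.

The pitches B#-D#-F#-A# form a half-diminished seventh chord rooted on B#.
B# is scale degree 2 in A# minor, and a half-diminished seventh chord on that degree is written iiø7.

iiø7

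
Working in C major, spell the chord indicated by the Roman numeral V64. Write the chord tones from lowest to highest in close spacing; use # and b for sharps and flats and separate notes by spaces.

D G B

The numeral's case and figure indicate a major triad. In C major its root, the dominant, is G.
That chord is spelled G-B-D.
With the 64 figure the chord is in second inversion; from the bass D upward in close position it reads D-G-B.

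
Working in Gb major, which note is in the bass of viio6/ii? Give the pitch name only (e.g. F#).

Bb

The applied chord viio6/ii is rooted on G: G-Bb-Db.
The figure 6 means first inversion — the third is in the bass.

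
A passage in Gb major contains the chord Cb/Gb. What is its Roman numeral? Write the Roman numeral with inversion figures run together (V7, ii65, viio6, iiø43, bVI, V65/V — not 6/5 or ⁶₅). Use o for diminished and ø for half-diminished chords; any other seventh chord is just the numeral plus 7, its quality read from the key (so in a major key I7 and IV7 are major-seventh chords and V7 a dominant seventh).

The pitches Cb-Eb-Gb form a major triad rooted on Cb.
Cb is scale degree 4 in Gb major, and a major triad on that degree is written IV.
With Gb in the bass the chord is in second inversion, so the figured bass is 64.

IV64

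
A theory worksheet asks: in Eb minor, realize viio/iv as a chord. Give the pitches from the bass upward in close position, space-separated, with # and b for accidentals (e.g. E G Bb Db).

G Bb Db

viio/iv is a secondary leading-tone chord. The target iv is Ab in Eb minor; the applied chord is rooted a semitone below, on G.
Building a diminished triad on G gives G-Bb-Db.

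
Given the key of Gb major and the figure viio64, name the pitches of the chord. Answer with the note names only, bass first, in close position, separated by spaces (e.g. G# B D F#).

In Gb major, the leading tone is F, and the diatonic chord built there is a diminished triad.
Stacking thirds from F gives F-Ab-Cb.
The figured bass 64 indicates second inversion, placing the fifth (Cb) in the bass: Cb-F-Ab.

Cb F Ab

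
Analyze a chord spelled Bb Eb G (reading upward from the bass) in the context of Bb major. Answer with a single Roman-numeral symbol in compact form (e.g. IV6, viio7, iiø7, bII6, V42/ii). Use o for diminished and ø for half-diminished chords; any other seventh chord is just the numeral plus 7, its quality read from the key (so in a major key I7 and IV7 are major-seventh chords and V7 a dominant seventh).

Stacked in thirds the chord is Eb-G-Bb: a major triad on Eb.
Eb is scale degree 4 in Bb major, and a major triad on that degree is written IV.
With Bb in the bass the chord is in second inversion, so the figured bass is 64.

IV64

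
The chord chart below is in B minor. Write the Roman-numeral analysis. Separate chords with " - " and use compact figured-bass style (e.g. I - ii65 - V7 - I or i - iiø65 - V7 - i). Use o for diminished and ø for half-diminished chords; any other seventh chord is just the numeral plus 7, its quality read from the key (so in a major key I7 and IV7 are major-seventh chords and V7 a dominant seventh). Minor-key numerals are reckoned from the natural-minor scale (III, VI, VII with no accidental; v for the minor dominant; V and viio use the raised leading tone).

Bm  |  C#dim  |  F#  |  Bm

i - iio - V - i

Bm: minor triad on B = scale degree 1 → i.
C#dim: diminished triad on C# = scale degree 2 → iio.
F#: root F# is the dominant; major triad there is V.
Bm has root B, degree 1 in B minor, so i.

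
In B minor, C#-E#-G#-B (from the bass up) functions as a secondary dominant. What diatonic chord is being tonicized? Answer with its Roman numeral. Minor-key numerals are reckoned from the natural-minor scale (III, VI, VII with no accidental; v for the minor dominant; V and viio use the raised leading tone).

V

The chord is a dominant seventh chord on C#.
A dominant resolves down a perfect fifth: C# → F#. In B minor, F# is scale degree 5, i.e. V.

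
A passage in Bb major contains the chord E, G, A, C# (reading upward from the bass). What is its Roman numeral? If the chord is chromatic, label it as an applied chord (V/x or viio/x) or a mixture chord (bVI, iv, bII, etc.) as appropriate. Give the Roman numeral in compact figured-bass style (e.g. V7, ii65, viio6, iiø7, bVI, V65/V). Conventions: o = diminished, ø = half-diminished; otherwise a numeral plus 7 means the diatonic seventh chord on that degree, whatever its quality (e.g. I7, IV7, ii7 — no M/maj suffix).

Stacked in thirds the chord is A-C#-E-G: a dominant seventh chord on A.
A is not a diatonic chord root with this quality in Bb major, but it lies a perfect fifth above D (iii), so the chord functions as an applied dominant of iii.
With E in the bass the chord is in second inversion, so the figured bass is 43.

V43/iii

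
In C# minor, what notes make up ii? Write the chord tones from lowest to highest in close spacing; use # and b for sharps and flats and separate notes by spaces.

Scale degree 2 in C# minor is D#; here the chord built on it is altered to a minor triad. ii is the minor supertonic, borrowed from the parallel major (the Dorian ii).
So the chord is D#-F#-A#.

D# F# A#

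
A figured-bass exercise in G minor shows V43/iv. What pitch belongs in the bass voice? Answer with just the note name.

D

The applied chord V43/iv is rooted on G: G-B-D-F.
The figure 43 means second inversion — the fifth is in the bass.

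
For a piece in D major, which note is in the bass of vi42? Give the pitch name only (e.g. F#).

A

vi in D major has root B; the chord is B-D-F#-A.
The figure 42 means third inversion — the seventh is in the bass.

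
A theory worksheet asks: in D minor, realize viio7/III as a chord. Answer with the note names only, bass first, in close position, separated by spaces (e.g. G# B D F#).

The slash marks an applied leading-tone chord: viio of III. In D minor, III is F, so the leading tone to it is E, a half step below.
Building a fully diminished seventh chord on E gives E-G-Bb-Db.

E G Bb Db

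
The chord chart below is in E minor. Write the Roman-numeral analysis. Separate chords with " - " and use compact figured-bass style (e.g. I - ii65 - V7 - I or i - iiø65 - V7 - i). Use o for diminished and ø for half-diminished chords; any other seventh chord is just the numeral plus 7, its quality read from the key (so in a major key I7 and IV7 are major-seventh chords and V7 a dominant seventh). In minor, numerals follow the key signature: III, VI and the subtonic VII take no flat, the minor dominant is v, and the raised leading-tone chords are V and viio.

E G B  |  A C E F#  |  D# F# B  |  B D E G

i - iiø65 - V6 - i43

E-G-B: root E is the tonic; minor triad there is i.
A-C-E-F# has root F#, degree 2 in E minor, so iiø65.
D#-F#-B has root B, degree 5 in E minor, so V6.
B-D-E-G: root E is the tonic; minor seventh chord there is i43.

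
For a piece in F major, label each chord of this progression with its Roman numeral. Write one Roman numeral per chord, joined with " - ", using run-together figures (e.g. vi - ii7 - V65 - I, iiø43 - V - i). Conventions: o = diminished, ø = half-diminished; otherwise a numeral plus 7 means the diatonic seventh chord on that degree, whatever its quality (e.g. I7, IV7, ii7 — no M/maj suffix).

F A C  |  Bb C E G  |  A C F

I - V42 - I6

F-A-C has root F, degree 1 in F major, so I.
Bb-C-E-G: dominant seventh chord on C = scale degree 5 → V42.
A-C-F has root F, degree 1 in F major, so I6.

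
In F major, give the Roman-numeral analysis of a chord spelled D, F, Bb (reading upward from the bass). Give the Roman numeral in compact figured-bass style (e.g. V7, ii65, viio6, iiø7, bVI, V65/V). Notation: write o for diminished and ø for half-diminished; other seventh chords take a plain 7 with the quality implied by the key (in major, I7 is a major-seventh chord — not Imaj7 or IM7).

The pitches Bb-D-F form a major triad rooted on Bb.
Bb is scale degree 4 in F major, and a major triad on that degree is written IV.
With D in the bass the chord is in first inversion, so the figured bass is 6.

IV6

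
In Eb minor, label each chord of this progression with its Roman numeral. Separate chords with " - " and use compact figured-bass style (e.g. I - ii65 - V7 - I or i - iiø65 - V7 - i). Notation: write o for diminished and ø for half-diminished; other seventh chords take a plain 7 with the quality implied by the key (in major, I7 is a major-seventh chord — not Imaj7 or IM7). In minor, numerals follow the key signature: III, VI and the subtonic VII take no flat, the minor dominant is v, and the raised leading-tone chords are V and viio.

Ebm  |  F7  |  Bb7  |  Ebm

i - V7/V - V7 - i

Ebm: minor triad on Eb = scale degree 1 → i.
F7 is the secondary dominant of V (dominant seventh chord on F): V7/V.
Bb7: dominant seventh chord on Bb = scale degree 5 → V7.
Ebm: minor triad on Eb = scale degree 1 → i.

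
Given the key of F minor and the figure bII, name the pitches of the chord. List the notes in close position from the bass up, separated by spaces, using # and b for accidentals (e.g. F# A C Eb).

Scale degree 2 in F minor is G; lowering it a half step gives Gb. bII is the Neapolitan chord — a major triad on the lowered second degree.
So the chord is Gb-Bb-Db.

Gb Bb Db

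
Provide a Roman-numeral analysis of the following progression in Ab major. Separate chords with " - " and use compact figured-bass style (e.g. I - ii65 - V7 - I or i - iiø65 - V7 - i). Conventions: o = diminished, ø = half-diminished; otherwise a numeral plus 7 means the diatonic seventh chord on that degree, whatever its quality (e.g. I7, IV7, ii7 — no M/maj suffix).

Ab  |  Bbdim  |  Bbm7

I - iio - ii7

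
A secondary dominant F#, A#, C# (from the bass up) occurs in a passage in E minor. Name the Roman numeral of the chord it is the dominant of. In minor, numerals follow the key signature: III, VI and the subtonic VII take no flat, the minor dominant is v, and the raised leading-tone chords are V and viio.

V

The chord is a major triad on F#.
A dominant resolves down a perfect fifth: F# → B. In E minor, B is scale degree 5, i.e. V.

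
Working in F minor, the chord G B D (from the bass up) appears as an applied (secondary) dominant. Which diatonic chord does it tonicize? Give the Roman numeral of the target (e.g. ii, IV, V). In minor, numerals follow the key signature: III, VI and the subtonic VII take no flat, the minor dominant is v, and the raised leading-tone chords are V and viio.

The chord is a major triad on G.
A dominant resolves down a perfect fifth: G → C. In F minor, C is scale degree 5, i.e. V.

V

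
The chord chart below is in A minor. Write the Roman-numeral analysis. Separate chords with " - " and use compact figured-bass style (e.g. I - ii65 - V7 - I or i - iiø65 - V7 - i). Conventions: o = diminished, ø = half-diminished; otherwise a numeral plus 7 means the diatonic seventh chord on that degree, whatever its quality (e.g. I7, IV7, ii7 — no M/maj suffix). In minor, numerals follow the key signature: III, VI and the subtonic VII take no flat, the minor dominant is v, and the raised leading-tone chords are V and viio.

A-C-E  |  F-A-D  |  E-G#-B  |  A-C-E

A-C-E has root A, degree 1 in A minor, so i.
F-A-D: minor triad on D = scale degree 4 → iv6.
E-G#-B: major triad on E = scale degree 5 → V.
A-C-E: root A is the tonic; minor triad there is i.

i - iv6 - V - i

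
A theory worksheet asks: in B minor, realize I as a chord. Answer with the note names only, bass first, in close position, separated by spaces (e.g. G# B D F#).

B D# F#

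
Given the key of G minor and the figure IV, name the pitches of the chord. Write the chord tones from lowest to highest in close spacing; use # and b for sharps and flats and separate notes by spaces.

C E G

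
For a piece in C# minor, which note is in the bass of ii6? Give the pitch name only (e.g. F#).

F#

ii in C# minor has root D#; the chord is D#-F#-A#.
The figure 6 means first inversion — the third is in the bass.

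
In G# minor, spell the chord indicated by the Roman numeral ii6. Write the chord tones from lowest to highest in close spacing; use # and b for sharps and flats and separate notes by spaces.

C# E# A#

ii6 is the minor supertonic, borrowed from the parallel major (the Dorian ii). In G# minor that root is A#.
So the chord is A#-C#-E#.
With the 6 figure the chord is in first inversion; from the bass C# upward in close position it reads C#-E#-A#.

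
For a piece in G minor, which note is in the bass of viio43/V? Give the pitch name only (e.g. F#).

G

The applied chord viio43/V is rooted on C#: C#-E-G-Bb.
The figure 43 means second inversion — the fifth is in the bass.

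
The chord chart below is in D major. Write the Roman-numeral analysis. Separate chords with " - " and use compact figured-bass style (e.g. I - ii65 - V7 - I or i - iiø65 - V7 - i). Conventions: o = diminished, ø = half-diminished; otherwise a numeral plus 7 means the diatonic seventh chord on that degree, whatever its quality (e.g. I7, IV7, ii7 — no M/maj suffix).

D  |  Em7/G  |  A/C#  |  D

I - ii65 - V6 - I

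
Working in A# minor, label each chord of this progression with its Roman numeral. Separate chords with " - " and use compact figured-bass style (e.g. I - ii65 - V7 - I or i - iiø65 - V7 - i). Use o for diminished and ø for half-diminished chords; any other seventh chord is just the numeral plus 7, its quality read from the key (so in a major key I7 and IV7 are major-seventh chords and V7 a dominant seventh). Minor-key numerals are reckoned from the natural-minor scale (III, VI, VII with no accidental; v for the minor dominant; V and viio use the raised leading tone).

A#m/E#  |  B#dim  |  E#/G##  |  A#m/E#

i64 - iio - V6 - i64

A#m/E# has root A#, degree 1 in A# minor, so i64.
B#dim has root B#, degree 2 in A# minor, so iio.
E#/G##: major triad on E# = scale degree 5 → V6.
A#m/E#: root A# is the tonic; minor triad there is i64.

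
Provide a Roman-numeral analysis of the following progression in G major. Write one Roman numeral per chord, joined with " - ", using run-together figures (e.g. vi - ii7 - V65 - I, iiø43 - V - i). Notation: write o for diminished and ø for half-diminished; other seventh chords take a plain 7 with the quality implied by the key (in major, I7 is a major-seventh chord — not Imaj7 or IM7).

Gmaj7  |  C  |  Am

Gmaj7: major seventh chord on G = scale degree 1 → I7.
C: root C is the subdominant; major triad there is IV.
Am: minor triad on A = scale degree 2 → ii.

I7 - IV - ii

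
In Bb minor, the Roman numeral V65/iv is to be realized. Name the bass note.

D

The applied chord V65/iv is rooted on Bb: Bb-D-F-Ab.
The figure 65 means first inversion — the third is in the bass.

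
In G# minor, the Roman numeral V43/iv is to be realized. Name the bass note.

D#

The applied chord V43/iv is rooted on G#: G#-B#-D#-F#.
The figure 43 means second inversion — the fifth is in the bass.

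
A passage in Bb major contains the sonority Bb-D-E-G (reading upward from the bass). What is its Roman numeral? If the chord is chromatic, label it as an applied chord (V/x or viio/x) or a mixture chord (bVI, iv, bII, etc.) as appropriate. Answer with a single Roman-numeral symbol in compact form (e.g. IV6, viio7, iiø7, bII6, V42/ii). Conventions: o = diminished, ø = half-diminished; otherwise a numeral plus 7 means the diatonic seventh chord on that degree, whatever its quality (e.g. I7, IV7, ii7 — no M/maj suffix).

viiø43/V

The pitches E-G-Bb-D form a half-diminished seventh chord rooted on E.
E sits a half step below F (V in Bb major); a diminished chord there is the applied leading-tone chord of V.
With Bb in the bass the chord is in second inversion, so the figured bass is 43.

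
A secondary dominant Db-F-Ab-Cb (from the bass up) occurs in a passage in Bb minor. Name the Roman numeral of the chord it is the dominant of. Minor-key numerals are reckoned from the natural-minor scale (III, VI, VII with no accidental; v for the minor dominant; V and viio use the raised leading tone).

VI

The chord is a dominant seventh chord on Db.
A dominant resolves down a perfect fifth: Db → Gb. In Bb minor, Gb is scale degree 6, i.e. VI.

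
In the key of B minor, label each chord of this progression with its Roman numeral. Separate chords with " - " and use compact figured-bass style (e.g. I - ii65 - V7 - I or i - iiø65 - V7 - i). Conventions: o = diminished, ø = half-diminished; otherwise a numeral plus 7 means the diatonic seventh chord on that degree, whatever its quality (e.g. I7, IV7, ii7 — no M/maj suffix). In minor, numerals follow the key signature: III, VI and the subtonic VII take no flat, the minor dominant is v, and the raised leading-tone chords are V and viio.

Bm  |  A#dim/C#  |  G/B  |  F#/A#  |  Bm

Bm: root B is the tonic; minor triad there is i.
A#dim/C#: diminished triad on A# = scale degree 7 → viio6.
G/B: major triad on G = scale degree 6 → VI6.
F#/A#: root F# is the dominant; major triad there is V6.
Bm has root B, degree 1 in B minor, so i.

i - viio6 - VI6 - V6 - i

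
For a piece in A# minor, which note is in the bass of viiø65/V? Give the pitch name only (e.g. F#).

F##

The applied chord viiø65/V is rooted on D##: D##-F##-A#-C##.
The figure 65 means first inversion — the third is in the bass.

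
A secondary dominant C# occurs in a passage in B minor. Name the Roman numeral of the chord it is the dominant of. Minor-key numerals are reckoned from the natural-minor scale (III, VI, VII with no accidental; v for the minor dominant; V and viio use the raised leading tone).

V

The chord is a major triad on C#.
A dominant resolves down a perfect fifth: C# → F#. In B minor, F# is scale degree 5, i.e. V.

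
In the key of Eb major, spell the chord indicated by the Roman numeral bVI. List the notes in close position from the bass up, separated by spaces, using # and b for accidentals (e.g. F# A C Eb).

Scale degree 6 in Eb major is C; lowering it a half step gives Cb. bVI is a major triad on the lowered sixth degree, borrowed from the parallel minor.
So the chord is Cb-Eb-Gb, a major triad.

Cb Eb Gb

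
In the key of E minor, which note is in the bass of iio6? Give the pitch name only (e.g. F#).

A

iio in E minor has root F#; the chord is F#-A-C.
The figure 6 means first inversion — the third is in the bass.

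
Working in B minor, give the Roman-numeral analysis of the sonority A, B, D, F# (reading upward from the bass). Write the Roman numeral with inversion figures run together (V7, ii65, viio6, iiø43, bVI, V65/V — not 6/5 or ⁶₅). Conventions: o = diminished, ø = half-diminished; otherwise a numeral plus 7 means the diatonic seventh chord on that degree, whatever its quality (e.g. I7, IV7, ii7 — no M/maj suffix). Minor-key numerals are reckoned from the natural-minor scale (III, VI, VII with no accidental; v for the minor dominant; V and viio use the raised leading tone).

i42

Stacked in thirds the chord is B-D-F#-A: a minor seventh chord on B.
In B minor, B is the tonic; the diatonic minor seventh chord there is i7.
With A in the bass the chord is in third inversion, so the figured bass is 42.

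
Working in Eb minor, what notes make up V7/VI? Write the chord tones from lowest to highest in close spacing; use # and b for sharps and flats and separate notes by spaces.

Gb Bb Db Fb

The slash means an applied dominant: we want the dominant of VI. In Eb minor, VI is Cb major, and its dominant is built on Gb.
Building a dominant seventh chord on Gb gives Gb-Bb-Db-Fb.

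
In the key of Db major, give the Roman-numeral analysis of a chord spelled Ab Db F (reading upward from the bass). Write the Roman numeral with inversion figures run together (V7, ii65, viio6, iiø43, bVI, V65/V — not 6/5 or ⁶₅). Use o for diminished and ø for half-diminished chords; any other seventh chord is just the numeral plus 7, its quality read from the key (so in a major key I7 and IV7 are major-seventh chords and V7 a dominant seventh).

I64

The pitches Db-F-Ab form a major triad rooted on Db.
Db is scale degree 1 in Db major, and a major triad on that degree is written I.
With Ab in the bass the chord is in second inversion, so the figured bass is 64.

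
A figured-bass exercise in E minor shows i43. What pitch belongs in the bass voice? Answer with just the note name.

i in E minor has root E; the chord is E-G-B-D.
The figure 43 means second inversion — the fifth is in the bass.

B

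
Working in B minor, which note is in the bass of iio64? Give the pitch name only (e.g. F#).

iio in B minor has root C#; the chord is C#-E-G.
The figure 64 means second inversion — the fifth is in the bass.

G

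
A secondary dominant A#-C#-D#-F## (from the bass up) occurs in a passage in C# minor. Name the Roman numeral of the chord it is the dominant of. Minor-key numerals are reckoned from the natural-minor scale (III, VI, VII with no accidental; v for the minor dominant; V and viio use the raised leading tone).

V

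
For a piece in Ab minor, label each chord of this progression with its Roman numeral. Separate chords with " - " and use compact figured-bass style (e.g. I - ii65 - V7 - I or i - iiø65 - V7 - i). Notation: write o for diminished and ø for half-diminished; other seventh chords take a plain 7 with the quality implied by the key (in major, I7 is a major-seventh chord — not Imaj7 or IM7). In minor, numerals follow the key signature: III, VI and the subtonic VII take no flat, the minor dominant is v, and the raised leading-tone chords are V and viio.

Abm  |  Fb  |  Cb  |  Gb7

Abm: minor triad on Ab = scale degree 1 → i.
Fb: major triad on Fb = scale degree 6 → VI.
Cb: root Cb is the mediant; major triad there is III.
Gb7: dominant seventh chord on Gb = scale degree 7 → VII7.

i - VI - III - VII7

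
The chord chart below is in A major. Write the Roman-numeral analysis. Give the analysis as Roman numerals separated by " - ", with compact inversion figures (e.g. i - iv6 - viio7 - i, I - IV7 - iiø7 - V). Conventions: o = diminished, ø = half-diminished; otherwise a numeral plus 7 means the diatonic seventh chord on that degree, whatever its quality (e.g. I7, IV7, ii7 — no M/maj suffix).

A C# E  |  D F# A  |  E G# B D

I - IV - V7

A-C#-E: major triad on A = scale degree 1 → I.
D-F#-A: major triad on D = scale degree 4 → IV.
E-G#-B-D has root E, degree 5 in A major, so V7.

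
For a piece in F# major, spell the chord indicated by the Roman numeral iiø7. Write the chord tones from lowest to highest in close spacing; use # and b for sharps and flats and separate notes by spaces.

G# B D F#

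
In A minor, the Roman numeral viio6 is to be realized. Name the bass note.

B

viio in A minor has root G#; the chord is G#-B-D.
The figure 6 means first inversion — the third is in the bass.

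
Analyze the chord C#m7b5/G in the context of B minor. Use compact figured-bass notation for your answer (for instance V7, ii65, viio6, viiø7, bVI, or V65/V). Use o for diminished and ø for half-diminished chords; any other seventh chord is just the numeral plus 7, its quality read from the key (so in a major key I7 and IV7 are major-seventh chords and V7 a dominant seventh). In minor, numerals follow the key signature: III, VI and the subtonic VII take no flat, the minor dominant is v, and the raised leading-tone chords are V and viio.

Stacked in thirds the chord is C#-E-G-B: a half-diminished seventh chord on C#.
In B minor, C# is the supertonic; the diatonic half-diminished seventh chord there is iiø7.
With G in the bass the chord is in second inversion, so the figured bass is 43.

iiø43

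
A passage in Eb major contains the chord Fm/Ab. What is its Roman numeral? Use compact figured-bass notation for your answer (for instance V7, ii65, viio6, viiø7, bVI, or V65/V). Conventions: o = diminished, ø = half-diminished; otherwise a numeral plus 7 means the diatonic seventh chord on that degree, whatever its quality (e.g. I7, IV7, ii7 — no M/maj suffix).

ii6

The pitches F-Ab-C form a minor triad rooted on F.
F is scale degree 2 in Eb major, and a minor triad on that degree is written ii.
With Ab in the bass the chord is in first inversion, so the figured bass is 6.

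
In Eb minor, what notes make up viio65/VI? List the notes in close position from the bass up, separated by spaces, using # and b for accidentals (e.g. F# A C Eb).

Db Fb Abb Bb

viio65/VI is a secondary leading-tone chord. The target VI is Cb in Eb minor; the applied chord is rooted a semitone below, on Bb.
Building a fully diminished seventh chord on Bb gives Bb-Db-Fb-Abb.
The figured bass 65 indicates first inversion, placing the third (Db) in the bass: Db-Fb-Abb-Bb.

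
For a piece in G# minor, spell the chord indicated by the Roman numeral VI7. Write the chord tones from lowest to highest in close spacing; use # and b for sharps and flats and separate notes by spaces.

In G# minor, the submediant is E, and the diatonic chord built there is a major seventh chord.
That chord is spelled E-G#-B-D#.

E G# B D#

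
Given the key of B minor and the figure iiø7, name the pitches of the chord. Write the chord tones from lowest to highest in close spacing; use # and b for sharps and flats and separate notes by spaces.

C# E G B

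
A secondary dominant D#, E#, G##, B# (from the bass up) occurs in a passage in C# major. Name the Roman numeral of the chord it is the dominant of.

vi

The chord is a dominant seventh chord on E#.
A dominant resolves down a perfect fifth: E# → A#. In C# major, A# is scale degree 6, i.e. vi.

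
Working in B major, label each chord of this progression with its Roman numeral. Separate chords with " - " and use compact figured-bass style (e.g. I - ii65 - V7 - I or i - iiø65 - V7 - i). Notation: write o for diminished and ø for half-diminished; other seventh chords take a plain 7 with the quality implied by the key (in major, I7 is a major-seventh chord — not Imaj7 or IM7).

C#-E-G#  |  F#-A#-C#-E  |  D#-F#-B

C#-E-G# has root C#, degree 2 in B major, so ii.
F#-A#-C#-E has root F#, degree 5 in B major, so V7.
D#-F#-B: root B is the tonic; major triad there is I6.

ii - V7 - I6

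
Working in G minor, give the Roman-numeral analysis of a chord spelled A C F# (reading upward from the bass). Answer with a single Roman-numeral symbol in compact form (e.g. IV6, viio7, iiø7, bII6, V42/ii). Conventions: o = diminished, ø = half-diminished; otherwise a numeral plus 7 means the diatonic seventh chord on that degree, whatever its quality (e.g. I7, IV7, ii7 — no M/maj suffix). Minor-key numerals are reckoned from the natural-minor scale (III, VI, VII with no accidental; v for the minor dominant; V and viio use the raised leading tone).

The pitches F#-A-C form a diminished triad rooted on F#.
F# is scale degree 7 in G minor, and a diminished triad on that degree is written viio.
With A in the bass the chord is in first inversion, so the figured bass is 6.

viio6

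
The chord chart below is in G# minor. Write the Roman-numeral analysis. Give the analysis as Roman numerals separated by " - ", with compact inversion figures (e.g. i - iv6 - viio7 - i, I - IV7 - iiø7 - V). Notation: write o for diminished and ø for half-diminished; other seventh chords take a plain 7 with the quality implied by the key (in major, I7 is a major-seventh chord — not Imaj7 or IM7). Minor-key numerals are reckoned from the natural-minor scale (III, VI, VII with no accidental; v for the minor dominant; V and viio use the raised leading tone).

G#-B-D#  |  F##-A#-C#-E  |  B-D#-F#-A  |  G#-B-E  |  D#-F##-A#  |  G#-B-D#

i - viio7 - V7/VI - VI6 - V - i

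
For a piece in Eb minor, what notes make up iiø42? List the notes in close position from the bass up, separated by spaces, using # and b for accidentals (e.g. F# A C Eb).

Eb F Ab Cb

The numeral's case and figure indicate a half-diminished seventh chord. In Eb minor its root, the second degree, is F.
Stacking thirds from F gives F-Ab-Cb-Eb.
With the 42 figure the chord is in third inversion; from the bass Eb upward in close position it reads Eb-F-Ab-Cb.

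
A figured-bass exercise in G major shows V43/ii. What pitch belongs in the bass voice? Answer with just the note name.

The applied chord V43/ii is rooted on E: E-G#-B-D.
The figure 43 means second inversion — the fifth is in the bass.

B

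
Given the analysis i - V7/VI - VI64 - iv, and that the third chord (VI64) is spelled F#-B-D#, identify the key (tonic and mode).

D# minor

The anchor chord is a major triad on B, labeled VI64.
VI64 on B implies B is the submediant; that puts the tonic at D#, and the uppercase numeral fits minor mode.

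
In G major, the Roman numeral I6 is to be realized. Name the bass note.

B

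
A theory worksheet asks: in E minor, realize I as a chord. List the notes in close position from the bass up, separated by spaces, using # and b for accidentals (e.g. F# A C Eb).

E G# B

I is the major tonic (Picardy third), borrowed from the parallel major. In E minor that root is E.
So the chord is E-G#-B.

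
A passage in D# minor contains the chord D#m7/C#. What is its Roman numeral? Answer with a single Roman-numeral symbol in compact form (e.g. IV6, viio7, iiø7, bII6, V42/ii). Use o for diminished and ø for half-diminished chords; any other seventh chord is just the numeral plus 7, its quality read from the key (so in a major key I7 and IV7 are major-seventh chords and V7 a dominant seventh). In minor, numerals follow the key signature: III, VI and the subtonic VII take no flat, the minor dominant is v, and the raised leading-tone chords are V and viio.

The pitches D#-F#-A#-C# form a minor seventh chord rooted on D#.
In D# minor, D# is the tonic; the diatonic minor seventh chord there is i7.
With C# in the bass the chord is in third inversion, so the figured bass is 42.

i42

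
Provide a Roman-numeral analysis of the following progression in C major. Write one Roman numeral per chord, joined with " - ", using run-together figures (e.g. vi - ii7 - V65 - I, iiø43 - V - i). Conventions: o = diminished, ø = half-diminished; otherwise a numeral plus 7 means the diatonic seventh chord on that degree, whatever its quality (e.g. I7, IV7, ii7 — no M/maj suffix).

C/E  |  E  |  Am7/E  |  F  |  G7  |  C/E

C/E: major triad on C = scale degree 1 → I6.
E: chromatic; E is V of vi, so V/vi.
Am7/E has root A, degree 6 in C major, so vi43.
F: root F is the subdominant; major triad there is IV.
G7 has root G, degree 5 in C major, so V7.
C/E: major triad on C = scale degree 1 → I6.

I6 - V/vi - vi43 - IV - V7 - I6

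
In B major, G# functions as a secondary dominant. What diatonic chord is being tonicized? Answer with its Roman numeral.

ii

The chord is a major triad on G#.
A dominant resolves down a perfect fifth: G# → C#. In B major, C# is scale degree 2, i.e. ii.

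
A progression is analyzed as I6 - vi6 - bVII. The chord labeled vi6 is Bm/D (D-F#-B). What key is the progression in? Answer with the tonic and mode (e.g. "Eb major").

The chord Bm/D is a minor triad rooted on B; its label is vi6.
Counting down 5 scale steps from B places the tonic on D; a minor triad on degree 6 is diatonic only in major.

D major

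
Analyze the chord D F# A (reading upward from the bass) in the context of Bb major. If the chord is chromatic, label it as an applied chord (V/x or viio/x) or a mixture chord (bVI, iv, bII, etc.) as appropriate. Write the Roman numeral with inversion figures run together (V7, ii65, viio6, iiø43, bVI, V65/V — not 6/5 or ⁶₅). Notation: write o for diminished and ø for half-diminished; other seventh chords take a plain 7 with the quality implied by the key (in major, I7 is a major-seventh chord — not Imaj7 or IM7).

Stacked in thirds the chord is D-F#-A: a major triad on D.
D is not a diatonic chord root with this quality in Bb major, but it lies a perfect fifth above G (vi), so the chord functions as an applied dominant of vi.

V/vi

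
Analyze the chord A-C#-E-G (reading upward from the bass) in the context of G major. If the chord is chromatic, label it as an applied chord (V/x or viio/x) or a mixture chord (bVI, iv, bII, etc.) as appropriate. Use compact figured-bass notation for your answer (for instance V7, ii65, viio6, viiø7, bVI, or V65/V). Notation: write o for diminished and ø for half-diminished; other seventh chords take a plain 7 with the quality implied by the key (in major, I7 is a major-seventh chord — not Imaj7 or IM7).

V7/V

Stacked in thirds the chord is A-C#-E-G: a dominant seventh chord on A.
A is not a diatonic chord root with this quality in G major, but it lies a perfect fifth above D (V), so the chord functions as an applied dominant of V.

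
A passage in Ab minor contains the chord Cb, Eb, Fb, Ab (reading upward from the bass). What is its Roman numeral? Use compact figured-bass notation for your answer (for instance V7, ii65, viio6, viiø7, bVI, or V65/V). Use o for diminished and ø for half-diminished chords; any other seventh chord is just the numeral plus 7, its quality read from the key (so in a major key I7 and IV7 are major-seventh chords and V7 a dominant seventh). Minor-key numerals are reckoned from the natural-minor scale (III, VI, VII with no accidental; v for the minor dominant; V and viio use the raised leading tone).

Stacked in thirds the chord is Fb-Ab-Cb-Eb: a major seventh chord on Fb.
In Ab minor, Fb is the submediant; the diatonic major seventh chord there is VI7.
With Cb in the bass the chord is in second inversion, so the figured bass is 43.

VI43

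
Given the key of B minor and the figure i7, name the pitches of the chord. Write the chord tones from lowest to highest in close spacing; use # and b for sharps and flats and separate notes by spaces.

B D F# A

The numeral's case and figure indicate a minor seventh chord. In B minor its root, the first degree, is B.
Stacking thirds from B gives B-D-F#-A.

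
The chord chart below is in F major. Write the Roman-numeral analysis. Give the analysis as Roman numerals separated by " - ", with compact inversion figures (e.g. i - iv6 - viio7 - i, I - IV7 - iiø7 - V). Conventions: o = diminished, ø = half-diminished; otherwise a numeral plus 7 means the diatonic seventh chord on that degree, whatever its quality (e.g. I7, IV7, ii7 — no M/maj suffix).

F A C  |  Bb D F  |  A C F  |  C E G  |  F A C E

I - IV - I6 - V - I7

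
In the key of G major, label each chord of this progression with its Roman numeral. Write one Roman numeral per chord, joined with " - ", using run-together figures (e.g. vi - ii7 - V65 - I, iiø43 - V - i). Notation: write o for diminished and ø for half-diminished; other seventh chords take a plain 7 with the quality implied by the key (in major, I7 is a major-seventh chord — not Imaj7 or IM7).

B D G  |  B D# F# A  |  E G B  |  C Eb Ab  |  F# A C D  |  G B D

I6 - V7/vi - vi - bII6 - V65 - I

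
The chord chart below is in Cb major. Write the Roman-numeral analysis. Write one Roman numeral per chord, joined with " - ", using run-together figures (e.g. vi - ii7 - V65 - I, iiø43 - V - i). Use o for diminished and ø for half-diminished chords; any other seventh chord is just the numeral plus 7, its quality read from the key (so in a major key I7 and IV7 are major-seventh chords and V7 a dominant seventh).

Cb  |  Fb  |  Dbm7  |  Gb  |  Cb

Cb: major triad on Cb = scale degree 1 → I.
Fb has root Fb, degree 4 in Cb major, so IV.
Dbm7: minor seventh chord on Db = scale degree 2 → ii7.
Gb: root Gb is the dominant; major triad there is V.
Cb: root Cb is the tonic; major triad there is I.

I - IV - ii7 - V - I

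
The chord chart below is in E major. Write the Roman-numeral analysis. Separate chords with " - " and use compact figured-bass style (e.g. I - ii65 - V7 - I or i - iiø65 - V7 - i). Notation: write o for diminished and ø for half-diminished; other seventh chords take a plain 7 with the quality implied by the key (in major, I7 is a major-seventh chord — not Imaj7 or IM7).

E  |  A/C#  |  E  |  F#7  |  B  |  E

E: major triad on E = scale degree 1 → I.
A/C#: root A is the subdominant; major triad there is IV6.
E: major triad on E = scale degree 1 → I.
F#7: chromatic; F# is V of V, so V7/V.
B: root B is the dominant; major triad there is V.
E: major triad on E = scale degree 1 → I.

I - IV6 - I - V7/V - V - I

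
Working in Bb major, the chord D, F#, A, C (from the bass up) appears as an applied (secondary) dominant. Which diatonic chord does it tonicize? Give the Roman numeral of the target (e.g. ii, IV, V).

vi

The chord is a dominant seventh chord on D.
A dominant resolves down a perfect fifth: D → G. In Bb major, G is scale degree 6, i.e. vi.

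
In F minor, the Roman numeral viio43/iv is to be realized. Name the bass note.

Eb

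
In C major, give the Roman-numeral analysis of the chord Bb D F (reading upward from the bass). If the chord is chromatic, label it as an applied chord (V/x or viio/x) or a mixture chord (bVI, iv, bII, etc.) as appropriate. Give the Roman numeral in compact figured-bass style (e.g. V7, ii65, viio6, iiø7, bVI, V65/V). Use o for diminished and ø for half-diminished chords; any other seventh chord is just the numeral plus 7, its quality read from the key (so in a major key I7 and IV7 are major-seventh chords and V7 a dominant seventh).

Stacked in thirds the chord is Bb-D-F: a major triad on Bb.
Bb is the lowered seventh degree of C major (diatonic 7 would be B). This is a major triad on the lowered seventh degree (the subtonic), borrowed from the parallel minor.

bVII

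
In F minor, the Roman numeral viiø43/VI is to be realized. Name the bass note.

Gb

The applied chord viiø43/VI is rooted on C: C-Eb-Gb-Bb.
The figure 43 means second inversion — the fifth is in the bass.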